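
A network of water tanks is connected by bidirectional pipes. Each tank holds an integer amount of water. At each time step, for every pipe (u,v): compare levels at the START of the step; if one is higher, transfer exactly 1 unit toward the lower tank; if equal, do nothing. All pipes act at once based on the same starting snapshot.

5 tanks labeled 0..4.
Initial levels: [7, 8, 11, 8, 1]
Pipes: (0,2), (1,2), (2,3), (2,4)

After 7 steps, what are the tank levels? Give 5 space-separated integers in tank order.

Step 1: flows [2->0,2->1,2->3,2->4] -> levels [8 9 7 9 2]
Step 2: flows [0->2,1->2,3->2,2->4] -> levels [7 8 9 8 3]
Step 3: flows [2->0,2->1,2->3,2->4] -> levels [8 9 5 9 4]
Step 4: flows [0->2,1->2,3->2,2->4] -> levels [7 8 7 8 5]
Step 5: flows [0=2,1->2,3->2,2->4] -> levels [7 7 8 7 6]
Step 6: flows [2->0,2->1,2->3,2->4] -> levels [8 8 4 8 7]
Step 7: flows [0->2,1->2,3->2,4->2] -> levels [7 7 8 7 6]

Answer: 7 7 8 7 6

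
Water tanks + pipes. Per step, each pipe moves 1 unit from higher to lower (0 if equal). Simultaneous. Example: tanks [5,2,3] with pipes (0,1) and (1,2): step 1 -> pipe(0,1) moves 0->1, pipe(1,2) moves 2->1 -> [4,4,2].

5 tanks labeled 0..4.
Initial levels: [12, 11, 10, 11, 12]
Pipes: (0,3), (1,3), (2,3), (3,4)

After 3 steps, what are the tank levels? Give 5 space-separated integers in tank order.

Answer: 11 11 11 12 11

Derivation:
Step 1: flows [0->3,1=3,3->2,4->3] -> levels [11 11 11 12 11]
Step 2: flows [3->0,3->1,3->2,3->4] -> levels [12 12 12 8 12]
Step 3: flows [0->3,1->3,2->3,4->3] -> levels [11 11 11 12 11]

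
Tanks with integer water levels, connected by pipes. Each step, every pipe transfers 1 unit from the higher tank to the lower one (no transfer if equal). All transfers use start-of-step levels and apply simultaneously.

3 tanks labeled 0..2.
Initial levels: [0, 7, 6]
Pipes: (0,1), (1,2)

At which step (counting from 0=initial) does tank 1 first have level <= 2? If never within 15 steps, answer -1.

Step 1: flows [1->0,1->2] -> levels [1 5 7]
Step 2: flows [1->0,2->1] -> levels [2 5 6]
Step 3: flows [1->0,2->1] -> levels [3 5 5]
Step 4: flows [1->0,1=2] -> levels [4 4 5]
Step 5: flows [0=1,2->1] -> levels [4 5 4]
Step 6: flows [1->0,1->2] -> levels [5 3 5]
Step 7: flows [0->1,2->1] -> levels [4 5 4]
  -> period-2 cycle (repeats step 5); tank 1 never drops to <=2
Tank 1 never reaches <=2 within 15 steps

Answer: -1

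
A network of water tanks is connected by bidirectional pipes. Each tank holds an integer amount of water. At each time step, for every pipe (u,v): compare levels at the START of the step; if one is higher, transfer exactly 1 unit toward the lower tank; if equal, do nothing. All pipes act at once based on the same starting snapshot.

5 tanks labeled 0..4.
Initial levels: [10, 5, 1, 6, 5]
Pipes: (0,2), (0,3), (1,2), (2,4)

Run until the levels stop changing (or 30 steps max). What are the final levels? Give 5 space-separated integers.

Answer: 5 4 7 7 4

Derivation:
Step 1: flows [0->2,0->3,1->2,4->2] -> levels [8 4 4 7 4]
Step 2: flows [0->2,0->3,1=2,2=4] -> levels [6 4 5 8 4]
Step 3: flows [0->2,3->0,2->1,2->4] -> levels [6 5 4 7 5]
Step 4: flows [0->2,3->0,1->2,4->2] -> levels [6 4 7 6 4]
Step 5: flows [2->0,0=3,2->1,2->4] -> levels [7 5 4 6 5]
Step 6: flows [0->2,0->3,1->2,4->2] -> levels [5 4 7 7 4]
Step 7: flows [2->0,3->0,2->1,2->4] -> levels [7 5 4 6 5]
  -> period-2 cycle: step 7 state = step 5 state; never stabilizes
  -> state at step 30: (30-5) mod 2 = 1, same as step 6 -> [5 4 7 7 4]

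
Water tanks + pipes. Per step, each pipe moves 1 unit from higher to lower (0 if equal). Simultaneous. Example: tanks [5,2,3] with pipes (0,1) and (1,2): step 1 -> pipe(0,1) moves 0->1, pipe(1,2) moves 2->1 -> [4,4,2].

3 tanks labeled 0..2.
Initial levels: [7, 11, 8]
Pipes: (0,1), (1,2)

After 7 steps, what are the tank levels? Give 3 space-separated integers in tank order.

Answer: 8 10 8

Derivation:
Step 1: flows [1->0,1->2] -> levels [8 9 9]
Step 2: flows [1->0,1=2] -> levels [9 8 9]
Step 3: flows [0->1,2->1] -> levels [8 10 8]
Step 4: flows [1->0,1->2] -> levels [9 8 9]
  -> period-2 cycle: step 4 state = step 2 state
  -> state at step 7: (7-2) mod 2 = 1, same as step 3 -> [8 10 8]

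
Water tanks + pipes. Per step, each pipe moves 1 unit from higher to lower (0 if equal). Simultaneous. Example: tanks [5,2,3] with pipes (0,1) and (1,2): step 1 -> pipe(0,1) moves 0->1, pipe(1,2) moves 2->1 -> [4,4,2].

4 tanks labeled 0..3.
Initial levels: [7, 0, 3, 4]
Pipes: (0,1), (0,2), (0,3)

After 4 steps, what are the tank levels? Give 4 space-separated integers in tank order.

Answer: 5 3 3 3

Derivation:
Step 1: flows [0->1,0->2,0->3] -> levels [4 1 4 5]
Step 2: flows [0->1,0=2,3->0] -> levels [4 2 4 4]
Step 3: flows [0->1,0=2,0=3] -> levels [3 3 4 4]
Step 4: flows [0=1,2->0,3->0] -> levels [5 3 3 3]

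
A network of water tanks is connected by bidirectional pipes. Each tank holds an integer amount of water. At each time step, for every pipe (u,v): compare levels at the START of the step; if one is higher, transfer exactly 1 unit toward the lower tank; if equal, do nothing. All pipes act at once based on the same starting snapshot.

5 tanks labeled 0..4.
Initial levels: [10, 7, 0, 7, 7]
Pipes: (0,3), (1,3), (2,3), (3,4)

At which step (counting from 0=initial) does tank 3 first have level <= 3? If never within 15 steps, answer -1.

Step 1: flows [0->3,1=3,3->2,3=4] -> levels [9 7 1 7 7]
Step 2: flows [0->3,1=3,3->2,3=4] -> levels [8 7 2 7 7]
Step 3: flows [0->3,1=3,3->2,3=4] -> levels [7 7 3 7 7]
Step 4: flows [0=3,1=3,3->2,3=4] -> levels [7 7 4 6 7]
Step 5: flows [0->3,1->3,3->2,4->3] -> levels [6 6 5 8 6]
Step 6: flows [3->0,3->1,3->2,3->4] -> levels [7 7 6 4 7]
Step 7: flows [0->3,1->3,2->3,4->3] -> levels [6 6 5 8 6]
  -> period-2 cycle (repeats step 5); tank 3 never drops to <=3
Tank 3 never reaches <=3 within 15 steps

Answer: -1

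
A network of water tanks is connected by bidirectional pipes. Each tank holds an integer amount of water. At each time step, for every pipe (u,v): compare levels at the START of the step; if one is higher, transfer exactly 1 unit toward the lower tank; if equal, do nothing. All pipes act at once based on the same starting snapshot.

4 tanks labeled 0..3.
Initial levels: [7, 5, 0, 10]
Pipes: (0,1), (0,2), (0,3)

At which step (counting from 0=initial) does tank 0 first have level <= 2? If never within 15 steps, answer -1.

Step 1: flows [0->1,0->2,3->0] -> levels [6 6 1 9]
Step 2: flows [0=1,0->2,3->0] -> levels [6 6 2 8]
Step 3: flows [0=1,0->2,3->0] -> levels [6 6 3 7]
Step 4: flows [0=1,0->2,3->0] -> levels [6 6 4 6]
Step 5: flows [0=1,0->2,0=3] -> levels [5 6 5 6]
Step 6: flows [1->0,0=2,3->0] -> levels [7 5 5 5]
Step 7: flows [0->1,0->2,0->3] -> levels [4 6 6 6]
Step 8: flows [1->0,2->0,3->0] -> levels [7 5 5 5]
  -> period-2 cycle (repeats step 6); tank 0 never drops to <=2
Tank 0 never reaches <=2 within 15 steps

Answer: -1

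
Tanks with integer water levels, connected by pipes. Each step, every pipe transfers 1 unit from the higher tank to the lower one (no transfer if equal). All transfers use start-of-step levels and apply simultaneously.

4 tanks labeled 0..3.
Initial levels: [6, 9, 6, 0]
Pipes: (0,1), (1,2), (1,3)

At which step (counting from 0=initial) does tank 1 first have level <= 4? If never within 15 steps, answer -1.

Answer: 3

Derivation:
Step 1: flows [1->0,1->2,1->3] -> levels [7 6 7 1]
Step 2: flows [0->1,2->1,1->3] -> levels [6 7 6 2]
Step 3: flows [1->0,1->2,1->3] -> levels [7 4 7 3]
Tank 1 first reaches <=4 at step 3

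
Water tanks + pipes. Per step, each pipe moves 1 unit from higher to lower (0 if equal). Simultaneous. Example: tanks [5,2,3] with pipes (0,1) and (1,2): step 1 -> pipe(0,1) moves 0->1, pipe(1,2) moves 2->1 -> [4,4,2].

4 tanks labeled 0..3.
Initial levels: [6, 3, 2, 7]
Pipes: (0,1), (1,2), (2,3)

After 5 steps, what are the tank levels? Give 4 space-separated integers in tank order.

Answer: 5 3 6 4

Derivation:
Step 1: flows [0->1,1->2,3->2] -> levels [5 3 4 6]
Step 2: flows [0->1,2->1,3->2] -> levels [4 5 4 5]
Step 3: flows [1->0,1->2,3->2] -> levels [5 3 6 4]
Step 4: flows [0->1,2->1,2->3] -> levels [4 5 4 5]
  -> period-2 cycle: step 4 state = step 2 state
  -> state at step 5: (5-2) mod 2 = 1, same as step 3 -> [5 3 6 4]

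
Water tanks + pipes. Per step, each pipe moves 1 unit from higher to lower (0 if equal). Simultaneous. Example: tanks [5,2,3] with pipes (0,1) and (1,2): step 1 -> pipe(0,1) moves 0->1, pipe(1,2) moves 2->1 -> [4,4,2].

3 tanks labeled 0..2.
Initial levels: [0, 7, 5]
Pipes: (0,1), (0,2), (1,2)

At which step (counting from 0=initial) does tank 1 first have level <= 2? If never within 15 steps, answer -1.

Answer: -1

Derivation:
Step 1: flows [1->0,2->0,1->2] -> levels [2 5 5]
Step 2: flows [1->0,2->0,1=2] -> levels [4 4 4]
Step 3: flows [0=1,0=2,1=2] -> levels [4 4 4]
  -> stable; tank 1 stays at 4 > 2
Tank 1 never reaches <=2 within 15 steps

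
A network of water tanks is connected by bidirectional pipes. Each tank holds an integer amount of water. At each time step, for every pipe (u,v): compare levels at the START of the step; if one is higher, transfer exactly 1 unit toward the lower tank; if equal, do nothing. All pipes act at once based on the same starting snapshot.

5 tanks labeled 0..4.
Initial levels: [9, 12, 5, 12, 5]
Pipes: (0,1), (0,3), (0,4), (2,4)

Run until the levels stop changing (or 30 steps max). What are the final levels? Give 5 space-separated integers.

Answer: 7 10 7 10 9

Derivation:
Step 1: flows [1->0,3->0,0->4,2=4] -> levels [10 11 5 11 6]
Step 2: flows [1->0,3->0,0->4,4->2] -> levels [11 10 6 10 6]
Step 3: flows [0->1,0->3,0->4,2=4] -> levels [8 11 6 11 7]
Step 4: flows [1->0,3->0,0->4,4->2] -> levels [9 10 7 10 7]
Step 5: flows [1->0,3->0,0->4,2=4] -> levels [10 9 7 9 8]
Step 6: flows [0->1,0->3,0->4,4->2] -> levels [7 10 8 10 8]
Step 7: flows [1->0,3->0,4->0,2=4] -> levels [10 9 8 9 7]
Step 8: flows [0->1,0->3,0->4,2->4] -> levels [7 10 7 10 9]
Step 9: flows [1->0,3->0,4->0,4->2] -> levels [10 9 8 9 7]
  -> period-2 cycle: step 9 state = step 7 state; never stabilizes
  -> state at step 30: (30-7) mod 2 = 1, same as step 8 -> [7 10 7 10 9]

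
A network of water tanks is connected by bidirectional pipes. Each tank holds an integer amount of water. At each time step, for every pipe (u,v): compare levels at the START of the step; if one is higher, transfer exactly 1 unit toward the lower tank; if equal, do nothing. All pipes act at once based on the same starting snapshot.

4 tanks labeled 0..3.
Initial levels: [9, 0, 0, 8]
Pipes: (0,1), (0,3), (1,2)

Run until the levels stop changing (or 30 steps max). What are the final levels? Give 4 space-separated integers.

Step 1: flows [0->1,0->3,1=2] -> levels [7 1 0 9]
Step 2: flows [0->1,3->0,1->2] -> levels [7 1 1 8]
Step 3: flows [0->1,3->0,1=2] -> levels [7 2 1 7]
Step 4: flows [0->1,0=3,1->2] -> levels [6 2 2 7]
Step 5: flows [0->1,3->0,1=2] -> levels [6 3 2 6]
Step 6: flows [0->1,0=3,1->2] -> levels [5 3 3 6]
Step 7: flows [0->1,3->0,1=2] -> levels [5 4 3 5]
Step 8: flows [0->1,0=3,1->2] -> levels [4 4 4 5]
Step 9: flows [0=1,3->0,1=2] -> levels [5 4 4 4]
Step 10: flows [0->1,0->3,1=2] -> levels [3 5 4 5]
Step 11: flows [1->0,3->0,1->2] -> levels [5 3 5 4]
Step 12: flows [0->1,0->3,2->1] -> levels [3 5 4 5]
  -> period-2 cycle: step 12 state = step 10 state; never stabilizes
  -> state at step 30: (30-10) mod 2 = 0, same as step 10 -> [3 5 4 5]

Answer: 3 5 4 5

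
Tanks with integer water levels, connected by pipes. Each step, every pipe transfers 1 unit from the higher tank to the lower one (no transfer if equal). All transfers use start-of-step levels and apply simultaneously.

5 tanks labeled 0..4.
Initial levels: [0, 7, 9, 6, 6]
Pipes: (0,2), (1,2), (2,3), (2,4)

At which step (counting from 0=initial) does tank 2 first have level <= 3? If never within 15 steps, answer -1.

Answer: -1

Derivation:
Step 1: flows [2->0,2->1,2->3,2->4] -> levels [1 8 5 7 7]
Step 2: flows [2->0,1->2,3->2,4->2] -> levels [2 7 7 6 6]
Step 3: flows [2->0,1=2,2->3,2->4] -> levels [3 7 4 7 7]
Step 4: flows [2->0,1->2,3->2,4->2] -> levels [4 6 6 6 6]
Step 5: flows [2->0,1=2,2=3,2=4] -> levels [5 6 5 6 6]
Step 6: flows [0=2,1->2,3->2,4->2] -> levels [5 5 8 5 5]
Step 7: flows [2->0,2->1,2->3,2->4] -> levels [6 6 4 6 6]
Step 8: flows [0->2,1->2,3->2,4->2] -> levels [5 5 8 5 5]
  -> period-2 cycle (repeats step 6); tank 2 never drops to <=3
Tank 2 never reaches <=3 within 15 steps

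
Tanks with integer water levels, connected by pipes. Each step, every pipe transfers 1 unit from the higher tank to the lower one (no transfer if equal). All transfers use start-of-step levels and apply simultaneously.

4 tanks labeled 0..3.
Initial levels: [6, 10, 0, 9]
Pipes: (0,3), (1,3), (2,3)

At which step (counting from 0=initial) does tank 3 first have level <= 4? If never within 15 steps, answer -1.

Step 1: flows [3->0,1->3,3->2] -> levels [7 9 1 8]
Step 2: flows [3->0,1->3,3->2] -> levels [8 8 2 7]
Step 3: flows [0->3,1->3,3->2] -> levels [7 7 3 8]
Step 4: flows [3->0,3->1,3->2] -> levels [8 8 4 5]
Step 5: flows [0->3,1->3,3->2] -> levels [7 7 5 6]
Step 6: flows [0->3,1->3,3->2] -> levels [6 6 6 7]
Step 7: flows [3->0,3->1,3->2] -> levels [7 7 7 4]
Tank 3 first reaches <=4 at step 7

Answer: 7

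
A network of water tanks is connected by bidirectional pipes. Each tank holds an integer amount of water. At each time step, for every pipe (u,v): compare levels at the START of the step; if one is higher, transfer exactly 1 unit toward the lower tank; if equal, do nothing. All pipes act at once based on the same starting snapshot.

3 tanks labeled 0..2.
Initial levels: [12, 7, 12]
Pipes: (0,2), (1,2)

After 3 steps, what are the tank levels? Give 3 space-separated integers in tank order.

Step 1: flows [0=2,2->1] -> levels [12 8 11]
Step 2: flows [0->2,2->1] -> levels [11 9 11]
Step 3: flows [0=2,2->1] -> levels [11 10 10]

Answer: 11 10 10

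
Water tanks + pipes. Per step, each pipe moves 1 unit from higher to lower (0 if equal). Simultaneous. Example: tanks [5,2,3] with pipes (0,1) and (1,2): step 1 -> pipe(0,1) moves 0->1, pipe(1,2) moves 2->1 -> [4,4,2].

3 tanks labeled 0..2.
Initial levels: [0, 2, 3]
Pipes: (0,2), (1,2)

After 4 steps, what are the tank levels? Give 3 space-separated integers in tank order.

Answer: 1 1 3

Derivation:
Step 1: flows [2->0,2->1] -> levels [1 3 1]
Step 2: flows [0=2,1->2] -> levels [1 2 2]
Step 3: flows [2->0,1=2] -> levels [2 2 1]
Step 4: flows [0->2,1->2] -> levels [1 1 3]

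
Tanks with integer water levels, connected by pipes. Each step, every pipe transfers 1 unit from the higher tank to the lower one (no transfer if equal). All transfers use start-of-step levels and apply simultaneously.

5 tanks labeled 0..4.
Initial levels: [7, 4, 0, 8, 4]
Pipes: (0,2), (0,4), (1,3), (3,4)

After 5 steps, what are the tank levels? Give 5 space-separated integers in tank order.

Answer: 5 5 4 6 3

Derivation:
Step 1: flows [0->2,0->4,3->1,3->4] -> levels [5 5 1 6 6]
Step 2: flows [0->2,4->0,3->1,3=4] -> levels [5 6 2 5 5]
Step 3: flows [0->2,0=4,1->3,3=4] -> levels [4 5 3 6 5]
Step 4: flows [0->2,4->0,3->1,3->4] -> levels [4 6 4 4 5]
Step 5: flows [0=2,4->0,1->3,4->3] -> levels [5 5 4 6 3]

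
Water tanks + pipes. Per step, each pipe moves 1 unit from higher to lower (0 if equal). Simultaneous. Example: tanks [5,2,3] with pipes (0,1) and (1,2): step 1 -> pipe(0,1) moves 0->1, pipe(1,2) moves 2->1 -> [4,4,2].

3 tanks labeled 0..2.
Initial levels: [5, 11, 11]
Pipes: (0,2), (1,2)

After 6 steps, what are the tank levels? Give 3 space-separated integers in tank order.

Step 1: flows [2->0,1=2] -> levels [6 11 10]
Step 2: flows [2->0,1->2] -> levels [7 10 10]
Step 3: flows [2->0,1=2] -> levels [8 10 9]
Step 4: flows [2->0,1->2] -> levels [9 9 9]
Step 5: flows [0=2,1=2] -> levels [9 9 9]
  -> stable; steps 6..6 unchanged -> [9 9 9]

Answer: 9 9 9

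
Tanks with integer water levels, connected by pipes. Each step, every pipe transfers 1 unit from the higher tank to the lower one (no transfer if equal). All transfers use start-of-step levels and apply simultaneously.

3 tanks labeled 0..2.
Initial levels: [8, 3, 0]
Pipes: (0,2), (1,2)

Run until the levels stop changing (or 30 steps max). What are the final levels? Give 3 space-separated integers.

Answer: 3 3 5

Derivation:
Step 1: flows [0->2,1->2] -> levels [7 2 2]
Step 2: flows [0->2,1=2] -> levels [6 2 3]
Step 3: flows [0->2,2->1] -> levels [5 3 3]
Step 4: flows [0->2,1=2] -> levels [4 3 4]
Step 5: flows [0=2,2->1] -> levels [4 4 3]
Step 6: flows [0->2,1->2] -> levels [3 3 5]
Step 7: flows [2->0,2->1] -> levels [4 4 3]
  -> period-2 cycle: step 7 state = step 5 state; never stabilizes
  -> state at step 30: (30-5) mod 2 = 1, same as step 6 -> [3 3 5]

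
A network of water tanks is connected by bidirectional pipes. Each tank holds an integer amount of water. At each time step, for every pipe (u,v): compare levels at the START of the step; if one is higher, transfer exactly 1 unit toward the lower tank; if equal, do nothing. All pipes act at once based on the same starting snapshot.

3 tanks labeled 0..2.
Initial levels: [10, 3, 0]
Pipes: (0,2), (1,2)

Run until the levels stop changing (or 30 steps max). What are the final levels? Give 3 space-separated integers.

Answer: 4 4 5

Derivation:
Step 1: flows [0->2,1->2] -> levels [9 2 2]
Step 2: flows [0->2,1=2] -> levels [8 2 3]
Step 3: flows [0->2,2->1] -> levels [7 3 3]
Step 4: flows [0->2,1=2] -> levels [6 3 4]
Step 5: flows [0->2,2->1] -> levels [5 4 4]
Step 6: flows [0->2,1=2] -> levels [4 4 5]
Step 7: flows [2->0,2->1] -> levels [5 5 3]
Step 8: flows [0->2,1->2] -> levels [4 4 5]
  -> period-2 cycle: step 8 state = step 6 state; never stabilizes
  -> state at step 30: (30-6) mod 2 = 0, same as step 6 -> [4 4 5]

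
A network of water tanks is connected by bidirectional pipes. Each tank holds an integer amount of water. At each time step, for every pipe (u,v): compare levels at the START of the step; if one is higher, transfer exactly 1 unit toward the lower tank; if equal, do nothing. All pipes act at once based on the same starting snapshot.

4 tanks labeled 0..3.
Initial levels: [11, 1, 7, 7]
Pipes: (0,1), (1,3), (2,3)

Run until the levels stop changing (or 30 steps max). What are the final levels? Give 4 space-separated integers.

Step 1: flows [0->1,3->1,2=3] -> levels [10 3 7 6]
Step 2: flows [0->1,3->1,2->3] -> levels [9 5 6 6]
Step 3: flows [0->1,3->1,2=3] -> levels [8 7 6 5]
Step 4: flows [0->1,1->3,2->3] -> levels [7 7 5 7]
Step 5: flows [0=1,1=3,3->2] -> levels [7 7 6 6]
Step 6: flows [0=1,1->3,2=3] -> levels [7 6 6 7]
Step 7: flows [0->1,3->1,3->2] -> levels [6 8 7 5]
Step 8: flows [1->0,1->3,2->3] -> levels [7 6 6 7]
  -> period-2 cycle: step 8 state = step 6 state; never stabilizes
  -> state at step 30: (30-6) mod 2 = 0, same as step 6 -> [7 6 6 7]

Answer: 7 6 6 7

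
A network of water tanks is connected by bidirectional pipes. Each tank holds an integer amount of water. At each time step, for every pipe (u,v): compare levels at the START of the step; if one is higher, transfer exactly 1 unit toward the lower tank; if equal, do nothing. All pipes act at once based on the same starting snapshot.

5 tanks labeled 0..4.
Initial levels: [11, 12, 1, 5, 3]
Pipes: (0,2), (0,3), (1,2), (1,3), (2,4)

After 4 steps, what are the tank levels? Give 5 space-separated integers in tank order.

Answer: 6 6 7 8 5

Derivation:
Step 1: flows [0->2,0->3,1->2,1->3,4->2] -> levels [9 10 4 7 2]
Step 2: flows [0->2,0->3,1->2,1->3,2->4] -> levels [7 8 5 9 3]
Step 3: flows [0->2,3->0,1->2,3->1,2->4] -> levels [7 8 6 7 4]
Step 4: flows [0->2,0=3,1->2,1->3,2->4] -> levels [6 6 7 8 5]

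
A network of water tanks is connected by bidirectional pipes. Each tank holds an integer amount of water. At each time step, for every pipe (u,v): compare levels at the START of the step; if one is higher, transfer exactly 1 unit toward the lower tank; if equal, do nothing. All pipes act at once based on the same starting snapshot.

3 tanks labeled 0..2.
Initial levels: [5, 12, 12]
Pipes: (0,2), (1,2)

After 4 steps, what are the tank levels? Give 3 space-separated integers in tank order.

Answer: 9 10 10

Derivation:
Step 1: flows [2->0,1=2] -> levels [6 12 11]
Step 2: flows [2->0,1->2] -> levels [7 11 11]
Step 3: flows [2->0,1=2] -> levels [8 11 10]
Step 4: flows [2->0,1->2] -> levels [9 10 10]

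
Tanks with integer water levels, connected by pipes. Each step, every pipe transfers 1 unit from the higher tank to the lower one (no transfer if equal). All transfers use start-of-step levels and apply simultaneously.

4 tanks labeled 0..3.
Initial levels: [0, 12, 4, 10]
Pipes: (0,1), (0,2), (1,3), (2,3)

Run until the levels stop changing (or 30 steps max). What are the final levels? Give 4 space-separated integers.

Step 1: flows [1->0,2->0,1->3,3->2] -> levels [2 10 4 10]
Step 2: flows [1->0,2->0,1=3,3->2] -> levels [4 9 4 9]
Step 3: flows [1->0,0=2,1=3,3->2] -> levels [5 8 5 8]
Step 4: flows [1->0,0=2,1=3,3->2] -> levels [6 7 6 7]
Step 5: flows [1->0,0=2,1=3,3->2] -> levels [7 6 7 6]
Step 6: flows [0->1,0=2,1=3,2->3] -> levels [6 7 6 7]
  -> period-2 cycle: step 6 state = step 4 state; never stabilizes
  -> state at step 30: (30-4) mod 2 = 0, same as step 4 -> [6 7 6 7]

Answer: 6 7 6 7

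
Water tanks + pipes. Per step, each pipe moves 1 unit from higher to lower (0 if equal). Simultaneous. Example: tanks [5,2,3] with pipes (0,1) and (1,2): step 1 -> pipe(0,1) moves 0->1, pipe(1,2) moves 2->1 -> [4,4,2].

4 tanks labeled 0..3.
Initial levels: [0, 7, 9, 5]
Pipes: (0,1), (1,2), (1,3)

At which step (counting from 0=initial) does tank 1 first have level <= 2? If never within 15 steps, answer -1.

Step 1: flows [1->0,2->1,1->3] -> levels [1 6 8 6]
Step 2: flows [1->0,2->1,1=3] -> levels [2 6 7 6]
Step 3: flows [1->0,2->1,1=3] -> levels [3 6 6 6]
Step 4: flows [1->0,1=2,1=3] -> levels [4 5 6 6]
Step 5: flows [1->0,2->1,3->1] -> levels [5 6 5 5]
Step 6: flows [1->0,1->2,1->3] -> levels [6 3 6 6]
Step 7: flows [0->1,2->1,3->1] -> levels [5 6 5 5]
  -> period-2 cycle (repeats step 5); tank 1 never drops to <=2
Tank 1 never reaches <=2 within 15 steps

Answer: -1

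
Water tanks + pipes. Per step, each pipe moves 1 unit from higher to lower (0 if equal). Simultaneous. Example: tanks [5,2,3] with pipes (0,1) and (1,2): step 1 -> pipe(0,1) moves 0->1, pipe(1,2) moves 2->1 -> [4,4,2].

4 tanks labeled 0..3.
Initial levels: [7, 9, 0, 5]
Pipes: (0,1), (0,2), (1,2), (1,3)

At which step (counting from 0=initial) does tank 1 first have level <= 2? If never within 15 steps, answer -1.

Answer: -1

Derivation:
Step 1: flows [1->0,0->2,1->2,1->3] -> levels [7 6 2 6]
Step 2: flows [0->1,0->2,1->2,1=3] -> levels [5 6 4 6]
Step 3: flows [1->0,0->2,1->2,1=3] -> levels [5 4 6 6]
Step 4: flows [0->1,2->0,2->1,3->1] -> levels [5 7 4 5]
Step 5: flows [1->0,0->2,1->2,1->3] -> levels [5 4 6 6]
  -> period-2 cycle (repeats step 3); tank 1 never drops to <=2
Tank 1 never reaches <=2 within 15 steps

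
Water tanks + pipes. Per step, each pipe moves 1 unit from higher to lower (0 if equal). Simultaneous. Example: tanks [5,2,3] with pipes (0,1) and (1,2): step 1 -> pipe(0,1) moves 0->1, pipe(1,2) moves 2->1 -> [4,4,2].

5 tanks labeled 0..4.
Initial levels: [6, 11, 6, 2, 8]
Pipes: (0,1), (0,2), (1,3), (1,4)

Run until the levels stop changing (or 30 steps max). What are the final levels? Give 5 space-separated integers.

Answer: 8 5 6 7 7

Derivation:
Step 1: flows [1->0,0=2,1->3,1->4] -> levels [7 8 6 3 9]
Step 2: flows [1->0,0->2,1->3,4->1] -> levels [7 7 7 4 8]
Step 3: flows [0=1,0=2,1->3,4->1] -> levels [7 7 7 5 7]
Step 4: flows [0=1,0=2,1->3,1=4] -> levels [7 6 7 6 7]
Step 5: flows [0->1,0=2,1=3,4->1] -> levels [6 8 7 6 6]
Step 6: flows [1->0,2->0,1->3,1->4] -> levels [8 5 6 7 7]
Step 7: flows [0->1,0->2,3->1,4->1] -> levels [6 8 7 6 6]
  -> period-2 cycle: step 7 state = step 5 state; never stabilizes
  -> state at step 30: (30-5) mod 2 = 1, same as step 6 -> [8 5 6 7 7]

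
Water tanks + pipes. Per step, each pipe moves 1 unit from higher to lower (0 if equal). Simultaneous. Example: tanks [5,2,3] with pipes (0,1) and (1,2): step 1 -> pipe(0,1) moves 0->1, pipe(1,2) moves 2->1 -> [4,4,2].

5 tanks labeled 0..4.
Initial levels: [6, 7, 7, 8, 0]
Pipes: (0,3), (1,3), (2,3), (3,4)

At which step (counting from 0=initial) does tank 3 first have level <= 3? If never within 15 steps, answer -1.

Answer: 4

Derivation:
Step 1: flows [3->0,3->1,3->2,3->4] -> levels [7 8 8 4 1]
Step 2: flows [0->3,1->3,2->3,3->4] -> levels [6 7 7 6 2]
Step 3: flows [0=3,1->3,2->3,3->4] -> levels [6 6 6 7 3]
Step 4: flows [3->0,3->1,3->2,3->4] -> levels [7 7 7 3 4]
Tank 3 first reaches <=3 at step 4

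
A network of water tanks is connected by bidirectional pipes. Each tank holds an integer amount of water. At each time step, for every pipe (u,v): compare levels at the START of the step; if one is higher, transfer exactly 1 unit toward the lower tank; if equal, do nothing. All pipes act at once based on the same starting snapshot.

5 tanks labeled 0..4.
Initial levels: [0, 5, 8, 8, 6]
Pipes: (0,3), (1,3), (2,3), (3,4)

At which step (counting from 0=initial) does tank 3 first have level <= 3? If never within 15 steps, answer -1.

Answer: -1

Derivation:
Step 1: flows [3->0,3->1,2=3,3->4] -> levels [1 6 8 5 7]
Step 2: flows [3->0,1->3,2->3,4->3] -> levels [2 5 7 7 6]
Step 3: flows [3->0,3->1,2=3,3->4] -> levels [3 6 7 4 7]
Step 4: flows [3->0,1->3,2->3,4->3] -> levels [4 5 6 6 6]
Step 5: flows [3->0,3->1,2=3,3=4] -> levels [5 6 6 4 6]
Step 6: flows [0->3,1->3,2->3,4->3] -> levels [4 5 5 8 5]
Step 7: flows [3->0,3->1,3->2,3->4] -> levels [5 6 6 4 6]
  -> period-2 cycle (repeats step 5); tank 3 never drops to <=3
Tank 3 never reaches <=3 within 15 steps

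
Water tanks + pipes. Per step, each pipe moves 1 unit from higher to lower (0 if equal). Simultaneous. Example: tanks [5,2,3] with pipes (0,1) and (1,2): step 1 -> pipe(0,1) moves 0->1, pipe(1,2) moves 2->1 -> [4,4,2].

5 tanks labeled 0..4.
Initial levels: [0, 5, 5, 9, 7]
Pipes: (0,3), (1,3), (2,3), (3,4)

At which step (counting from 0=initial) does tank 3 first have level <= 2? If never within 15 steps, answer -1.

Answer: -1

Derivation:
Step 1: flows [3->0,3->1,3->2,3->4] -> levels [1 6 6 5 8]
Step 2: flows [3->0,1->3,2->3,4->3] -> levels [2 5 5 7 7]
Step 3: flows [3->0,3->1,3->2,3=4] -> levels [3 6 6 4 7]
Step 4: flows [3->0,1->3,2->3,4->3] -> levels [4 5 5 6 6]
Step 5: flows [3->0,3->1,3->2,3=4] -> levels [5 6 6 3 6]
Step 6: flows [0->3,1->3,2->3,4->3] -> levels [4 5 5 7 5]
Step 7: flows [3->0,3->1,3->2,3->4] -> levels [5 6 6 3 6]
  -> period-2 cycle (repeats step 5); tank 3 never drops to <=2
Tank 3 never reaches <=2 within 15 steps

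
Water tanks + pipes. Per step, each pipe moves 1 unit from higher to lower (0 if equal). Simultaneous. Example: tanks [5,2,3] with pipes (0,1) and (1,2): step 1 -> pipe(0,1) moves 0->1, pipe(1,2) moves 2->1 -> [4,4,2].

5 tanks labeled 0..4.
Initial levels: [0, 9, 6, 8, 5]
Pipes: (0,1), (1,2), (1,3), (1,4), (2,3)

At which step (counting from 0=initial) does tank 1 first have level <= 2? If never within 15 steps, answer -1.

Answer: -1

Derivation:
Step 1: flows [1->0,1->2,1->3,1->4,3->2] -> levels [1 5 8 8 6]
Step 2: flows [1->0,2->1,3->1,4->1,2=3] -> levels [2 7 7 7 5]
Step 3: flows [1->0,1=2,1=3,1->4,2=3] -> levels [3 5 7 7 6]
Step 4: flows [1->0,2->1,3->1,4->1,2=3] -> levels [4 7 6 6 5]
Step 5: flows [1->0,1->2,1->3,1->4,2=3] -> levels [5 3 7 7 6]
Step 6: flows [0->1,2->1,3->1,4->1,2=3] -> levels [4 7 6 6 5]
  -> period-2 cycle (repeats step 4); tank 1 never drops to <=2
Tank 1 never reaches <=2 within 15 steps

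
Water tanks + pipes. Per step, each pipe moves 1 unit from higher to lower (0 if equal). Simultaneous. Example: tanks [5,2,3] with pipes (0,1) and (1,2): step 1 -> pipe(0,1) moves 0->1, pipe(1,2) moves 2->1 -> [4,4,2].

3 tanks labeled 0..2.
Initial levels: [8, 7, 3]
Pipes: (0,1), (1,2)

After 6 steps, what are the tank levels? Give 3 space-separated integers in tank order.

Answer: 6 6 6

Derivation:
Step 1: flows [0->1,1->2] -> levels [7 7 4]
Step 2: flows [0=1,1->2] -> levels [7 6 5]
Step 3: flows [0->1,1->2] -> levels [6 6 6]
Step 4: flows [0=1,1=2] -> levels [6 6 6]
  -> stable; steps 5..6 unchanged -> [6 6 6]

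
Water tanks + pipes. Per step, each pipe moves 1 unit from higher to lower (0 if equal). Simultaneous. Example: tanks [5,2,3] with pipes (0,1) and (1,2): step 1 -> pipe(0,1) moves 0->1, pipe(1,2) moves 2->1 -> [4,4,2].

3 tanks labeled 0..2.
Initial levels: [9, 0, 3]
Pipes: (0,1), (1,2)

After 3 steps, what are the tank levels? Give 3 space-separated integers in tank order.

Step 1: flows [0->1,2->1] -> levels [8 2 2]
Step 2: flows [0->1,1=2] -> levels [7 3 2]
Step 3: flows [0->1,1->2] -> levels [6 3 3]

Answer: 6 3 3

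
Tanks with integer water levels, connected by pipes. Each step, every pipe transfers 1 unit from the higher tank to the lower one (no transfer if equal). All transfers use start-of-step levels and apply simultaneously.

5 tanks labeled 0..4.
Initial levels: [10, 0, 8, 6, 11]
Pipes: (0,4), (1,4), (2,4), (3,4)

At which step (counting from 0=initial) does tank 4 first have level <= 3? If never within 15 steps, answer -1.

Step 1: flows [4->0,4->1,4->2,4->3] -> levels [11 1 9 7 7]
Step 2: flows [0->4,4->1,2->4,3=4] -> levels [10 2 8 7 8]
Step 3: flows [0->4,4->1,2=4,4->3] -> levels [9 3 8 8 7]
Step 4: flows [0->4,4->1,2->4,3->4] -> levels [8 4 7 7 9]
Step 5: flows [4->0,4->1,4->2,4->3] -> levels [9 5 8 8 5]
Step 6: flows [0->4,1=4,2->4,3->4] -> levels [8 5 7 7 8]
Step 7: flows [0=4,4->1,4->2,4->3] -> levels [8 6 8 8 5]
Step 8: flows [0->4,1->4,2->4,3->4] -> levels [7 5 7 7 9]
Step 9: flows [4->0,4->1,4->2,4->3] -> levels [8 6 8 8 5]
  -> period-2 cycle (repeats step 7); tank 4 never drops to <=3
Tank 4 never reaches <=3 within 15 steps

Answer: -1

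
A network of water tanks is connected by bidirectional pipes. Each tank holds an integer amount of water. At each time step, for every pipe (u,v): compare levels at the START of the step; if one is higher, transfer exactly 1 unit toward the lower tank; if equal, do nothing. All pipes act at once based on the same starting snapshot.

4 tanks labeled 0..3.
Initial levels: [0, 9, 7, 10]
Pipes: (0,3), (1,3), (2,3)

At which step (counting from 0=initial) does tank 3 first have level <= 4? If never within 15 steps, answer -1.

Step 1: flows [3->0,3->1,3->2] -> levels [1 10 8 7]
Step 2: flows [3->0,1->3,2->3] -> levels [2 9 7 8]
Step 3: flows [3->0,1->3,3->2] -> levels [3 8 8 7]
Step 4: flows [3->0,1->3,2->3] -> levels [4 7 7 8]
Step 5: flows [3->0,3->1,3->2] -> levels [5 8 8 5]
Step 6: flows [0=3,1->3,2->3] -> levels [5 7 7 7]
Step 7: flows [3->0,1=3,2=3] -> levels [6 7 7 6]
Step 8: flows [0=3,1->3,2->3] -> levels [6 6 6 8]
Step 9: flows [3->0,3->1,3->2] -> levels [7 7 7 5]
Step 10: flows [0->3,1->3,2->3] -> levels [6 6 6 8]
  -> period-2 cycle (repeats step 8); tank 3 never drops to <=4
Tank 3 never reaches <=4 within 15 steps

Answer: -1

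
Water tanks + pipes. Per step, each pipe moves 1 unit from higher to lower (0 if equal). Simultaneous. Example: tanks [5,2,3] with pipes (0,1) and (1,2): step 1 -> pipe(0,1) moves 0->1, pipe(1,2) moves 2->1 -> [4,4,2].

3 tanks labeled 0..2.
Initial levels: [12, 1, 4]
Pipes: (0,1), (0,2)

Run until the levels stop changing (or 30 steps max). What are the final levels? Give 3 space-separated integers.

Step 1: flows [0->1,0->2] -> levels [10 2 5]
Step 2: flows [0->1,0->2] -> levels [8 3 6]
Step 3: flows [0->1,0->2] -> levels [6 4 7]
Step 4: flows [0->1,2->0] -> levels [6 5 6]
Step 5: flows [0->1,0=2] -> levels [5 6 6]
Step 6: flows [1->0,2->0] -> levels [7 5 5]
Step 7: flows [0->1,0->2] -> levels [5 6 6]
  -> period-2 cycle: step 7 state = step 5 state; never stabilizes
  -> state at step 30: (30-5) mod 2 = 1, same as step 6 -> [7 5 5]

Answer: 7 5 5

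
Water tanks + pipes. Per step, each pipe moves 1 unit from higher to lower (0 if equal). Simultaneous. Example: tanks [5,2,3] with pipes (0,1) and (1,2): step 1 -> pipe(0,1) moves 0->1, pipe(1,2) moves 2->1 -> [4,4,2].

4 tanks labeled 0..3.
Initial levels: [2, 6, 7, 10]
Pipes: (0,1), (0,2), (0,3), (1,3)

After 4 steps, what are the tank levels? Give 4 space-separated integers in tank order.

Answer: 8 6 5 6

Derivation:
Step 1: flows [1->0,2->0,3->0,3->1] -> levels [5 6 6 8]
Step 2: flows [1->0,2->0,3->0,3->1] -> levels [8 6 5 6]
Step 3: flows [0->1,0->2,0->3,1=3] -> levels [5 7 6 7]
Step 4: flows [1->0,2->0,3->0,1=3] -> levels [8 6 5 6]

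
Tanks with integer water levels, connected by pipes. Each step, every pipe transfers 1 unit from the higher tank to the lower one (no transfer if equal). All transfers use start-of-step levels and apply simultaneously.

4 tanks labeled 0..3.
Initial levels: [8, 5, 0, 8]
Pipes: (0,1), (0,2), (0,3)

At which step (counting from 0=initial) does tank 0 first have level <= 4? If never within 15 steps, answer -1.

Step 1: flows [0->1,0->2,0=3] -> levels [6 6 1 8]
Step 2: flows [0=1,0->2,3->0] -> levels [6 6 2 7]
Step 3: flows [0=1,0->2,3->0] -> levels [6 6 3 6]
Step 4: flows [0=1,0->2,0=3] -> levels [5 6 4 6]
Step 5: flows [1->0,0->2,3->0] -> levels [6 5 5 5]
Step 6: flows [0->1,0->2,0->3] -> levels [3 6 6 6]
Tank 0 first reaches <=4 at step 6

Answer: 6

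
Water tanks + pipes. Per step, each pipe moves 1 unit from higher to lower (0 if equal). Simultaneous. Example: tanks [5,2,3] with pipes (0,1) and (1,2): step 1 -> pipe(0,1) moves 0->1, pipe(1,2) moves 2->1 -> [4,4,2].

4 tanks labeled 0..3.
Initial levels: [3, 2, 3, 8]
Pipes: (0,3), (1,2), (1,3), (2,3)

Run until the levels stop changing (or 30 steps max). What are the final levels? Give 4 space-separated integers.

Answer: 5 4 5 2

Derivation:
Step 1: flows [3->0,2->1,3->1,3->2] -> levels [4 4 3 5]
Step 2: flows [3->0,1->2,3->1,3->2] -> levels [5 4 5 2]
Step 3: flows [0->3,2->1,1->3,2->3] -> levels [4 4 3 5]
  -> period-2 cycle: step 3 state = step 1 state; never stabilizes
  -> state at step 30: (30-1) mod 2 = 1, same as step 2 -> [5 4 5 2]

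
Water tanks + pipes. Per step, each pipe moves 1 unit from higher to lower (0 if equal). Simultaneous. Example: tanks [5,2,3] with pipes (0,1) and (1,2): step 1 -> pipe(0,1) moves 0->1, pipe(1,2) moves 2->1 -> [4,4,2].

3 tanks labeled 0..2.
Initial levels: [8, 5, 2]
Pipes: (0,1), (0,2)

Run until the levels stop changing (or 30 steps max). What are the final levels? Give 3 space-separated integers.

Step 1: flows [0->1,0->2] -> levels [6 6 3]
Step 2: flows [0=1,0->2] -> levels [5 6 4]
Step 3: flows [1->0,0->2] -> levels [5 5 5]
Step 4: flows [0=1,0=2] -> levels [5 5 5]
  -> stable (no change)

Answer: 5 5 5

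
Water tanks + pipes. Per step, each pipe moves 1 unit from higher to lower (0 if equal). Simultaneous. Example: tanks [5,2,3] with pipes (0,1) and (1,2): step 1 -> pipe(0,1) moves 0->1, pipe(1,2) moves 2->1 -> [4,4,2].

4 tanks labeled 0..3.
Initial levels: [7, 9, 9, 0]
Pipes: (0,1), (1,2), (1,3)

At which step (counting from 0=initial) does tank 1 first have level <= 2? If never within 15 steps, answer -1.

Answer: -1

Derivation:
Step 1: flows [1->0,1=2,1->3] -> levels [8 7 9 1]
Step 2: flows [0->1,2->1,1->3] -> levels [7 8 8 2]
Step 3: flows [1->0,1=2,1->3] -> levels [8 6 8 3]
Step 4: flows [0->1,2->1,1->3] -> levels [7 7 7 4]
Step 5: flows [0=1,1=2,1->3] -> levels [7 6 7 5]
Step 6: flows [0->1,2->1,1->3] -> levels [6 7 6 6]
Step 7: flows [1->0,1->2,1->3] -> levels [7 4 7 7]
Step 8: flows [0->1,2->1,3->1] -> levels [6 7 6 6]
  -> period-2 cycle (repeats step 6); tank 1 never drops to <=2
Tank 1 never reaches <=2 within 15 steps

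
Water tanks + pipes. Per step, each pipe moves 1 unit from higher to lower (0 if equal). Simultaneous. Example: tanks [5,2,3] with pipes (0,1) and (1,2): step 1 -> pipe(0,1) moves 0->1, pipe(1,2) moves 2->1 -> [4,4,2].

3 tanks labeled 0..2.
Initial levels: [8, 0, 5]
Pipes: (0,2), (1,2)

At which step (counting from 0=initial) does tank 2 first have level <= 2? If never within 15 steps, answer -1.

Step 1: flows [0->2,2->1] -> levels [7 1 5]
Step 2: flows [0->2,2->1] -> levels [6 2 5]
Step 3: flows [0->2,2->1] -> levels [5 3 5]
Step 4: flows [0=2,2->1] -> levels [5 4 4]
Step 5: flows [0->2,1=2] -> levels [4 4 5]
Step 6: flows [2->0,2->1] -> levels [5 5 3]
Step 7: flows [0->2,1->2] -> levels [4 4 5]
  -> period-2 cycle (repeats step 5); tank 2 never drops to <=2
Tank 2 never reaches <=2 within 15 steps

Answer: -1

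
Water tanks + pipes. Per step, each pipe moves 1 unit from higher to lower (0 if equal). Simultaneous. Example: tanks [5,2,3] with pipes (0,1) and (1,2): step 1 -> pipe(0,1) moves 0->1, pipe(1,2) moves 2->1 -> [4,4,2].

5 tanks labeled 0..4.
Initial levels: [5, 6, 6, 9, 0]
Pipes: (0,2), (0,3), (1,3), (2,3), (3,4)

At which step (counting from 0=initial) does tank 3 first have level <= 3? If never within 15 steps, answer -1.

Step 1: flows [2->0,3->0,3->1,3->2,3->4] -> levels [7 7 6 5 1]
Step 2: flows [0->2,0->3,1->3,2->3,3->4] -> levels [5 6 6 7 2]
Step 3: flows [2->0,3->0,3->1,3->2,3->4] -> levels [7 7 6 3 3]
Tank 3 first reaches <=3 at step 3

Answer: 3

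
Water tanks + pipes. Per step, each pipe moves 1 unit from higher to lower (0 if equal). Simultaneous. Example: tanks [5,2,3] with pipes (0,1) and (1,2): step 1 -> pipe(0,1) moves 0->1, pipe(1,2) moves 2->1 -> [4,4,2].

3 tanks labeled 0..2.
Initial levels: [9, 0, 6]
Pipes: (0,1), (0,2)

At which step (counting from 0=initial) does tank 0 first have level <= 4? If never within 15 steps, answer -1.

Step 1: flows [0->1,0->2] -> levels [7 1 7]
Step 2: flows [0->1,0=2] -> levels [6 2 7]
Step 3: flows [0->1,2->0] -> levels [6 3 6]
Step 4: flows [0->1,0=2] -> levels [5 4 6]
Step 5: flows [0->1,2->0] -> levels [5 5 5]
Step 6: flows [0=1,0=2] -> levels [5 5 5]
  -> stable; tank 0 stays at 5 > 4
Tank 0 never reaches <=4 within 15 steps

Answer: -1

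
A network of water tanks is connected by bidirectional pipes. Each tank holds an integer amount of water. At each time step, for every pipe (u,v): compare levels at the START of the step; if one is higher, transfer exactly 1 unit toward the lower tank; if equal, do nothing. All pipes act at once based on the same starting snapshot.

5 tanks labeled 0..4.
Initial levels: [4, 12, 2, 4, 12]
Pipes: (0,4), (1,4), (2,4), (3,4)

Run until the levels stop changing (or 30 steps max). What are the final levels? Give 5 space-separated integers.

Step 1: flows [4->0,1=4,4->2,4->3] -> levels [5 12 3 5 9]
Step 2: flows [4->0,1->4,4->2,4->3] -> levels [6 11 4 6 7]
Step 3: flows [4->0,1->4,4->2,4->3] -> levels [7 10 5 7 5]
Step 4: flows [0->4,1->4,2=4,3->4] -> levels [6 9 5 6 8]
Step 5: flows [4->0,1->4,4->2,4->3] -> levels [7 8 6 7 6]
Step 6: flows [0->4,1->4,2=4,3->4] -> levels [6 7 6 6 9]
Step 7: flows [4->0,4->1,4->2,4->3] -> levels [7 8 7 7 5]
Step 8: flows [0->4,1->4,2->4,3->4] -> levels [6 7 6 6 9]
  -> period-2 cycle: step 8 state = step 6 state; never stabilizes
  -> state at step 30: (30-6) mod 2 = 0, same as step 6 -> [6 7 6 6 9]

Answer: 6 7 6 6 9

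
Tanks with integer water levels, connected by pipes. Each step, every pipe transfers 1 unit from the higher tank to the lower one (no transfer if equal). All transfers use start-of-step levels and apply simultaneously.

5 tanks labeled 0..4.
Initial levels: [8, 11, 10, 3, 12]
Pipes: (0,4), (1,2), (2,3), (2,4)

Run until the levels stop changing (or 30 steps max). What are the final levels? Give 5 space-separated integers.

Answer: 9 9 7 9 10

Derivation:
Step 1: flows [4->0,1->2,2->3,4->2] -> levels [9 10 11 4 10]
Step 2: flows [4->0,2->1,2->3,2->4] -> levels [10 11 8 5 10]
Step 3: flows [0=4,1->2,2->3,4->2] -> levels [10 10 9 6 9]
Step 4: flows [0->4,1->2,2->3,2=4] -> levels [9 9 9 7 10]
Step 5: flows [4->0,1=2,2->3,4->2] -> levels [10 9 9 8 8]
Step 6: flows [0->4,1=2,2->3,2->4] -> levels [9 9 7 9 10]
Step 7: flows [4->0,1->2,3->2,4->2] -> levels [10 8 10 8 8]
Step 8: flows [0->4,2->1,2->3,2->4] -> levels [9 9 7 9 10]
  -> period-2 cycle: step 8 state = step 6 state; never stabilizes
  -> state at step 30: (30-6) mod 2 = 0, same as step 6 -> [9 9 7 9 10]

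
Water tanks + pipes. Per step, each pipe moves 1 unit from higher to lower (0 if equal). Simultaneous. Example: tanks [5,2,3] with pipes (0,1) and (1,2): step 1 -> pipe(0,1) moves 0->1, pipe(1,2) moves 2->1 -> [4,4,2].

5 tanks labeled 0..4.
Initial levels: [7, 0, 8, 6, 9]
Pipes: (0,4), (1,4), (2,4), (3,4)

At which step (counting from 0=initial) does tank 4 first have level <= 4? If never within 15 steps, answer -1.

Answer: 5

Derivation:
Step 1: flows [4->0,4->1,4->2,4->3] -> levels [8 1 9 7 5]
Step 2: flows [0->4,4->1,2->4,3->4] -> levels [7 2 8 6 7]
Step 3: flows [0=4,4->1,2->4,4->3] -> levels [7 3 7 7 6]
Step 4: flows [0->4,4->1,2->4,3->4] -> levels [6 4 6 6 8]
Step 5: flows [4->0,4->1,4->2,4->3] -> levels [7 5 7 7 4]
Tank 4 first reaches <=4 at step 5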